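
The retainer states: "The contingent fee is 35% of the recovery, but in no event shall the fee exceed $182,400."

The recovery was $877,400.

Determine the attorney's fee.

35% of $877,400 = $307,090.00
That exceeds the $182,400 cap, so the fee is capped at $182,400.

$182,400.00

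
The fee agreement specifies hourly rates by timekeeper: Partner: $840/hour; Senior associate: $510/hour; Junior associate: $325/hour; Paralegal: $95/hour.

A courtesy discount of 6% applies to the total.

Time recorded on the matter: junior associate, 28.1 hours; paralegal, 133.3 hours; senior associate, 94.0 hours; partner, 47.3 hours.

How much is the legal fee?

Partner: 47.3 × $840 = $39,732.00
Senior associate: 94.0 × $510 = $47,940.00
Junior associate: 28.1 × $325 = $9,132.50
Paralegal: 133.3 × $95 = $12,663.50
Subtotal: $109,468.00
Less 6% discount: −$6,568.08
Total: $109,468.00 − $6,568.08 = $102,899.92

$102,899.92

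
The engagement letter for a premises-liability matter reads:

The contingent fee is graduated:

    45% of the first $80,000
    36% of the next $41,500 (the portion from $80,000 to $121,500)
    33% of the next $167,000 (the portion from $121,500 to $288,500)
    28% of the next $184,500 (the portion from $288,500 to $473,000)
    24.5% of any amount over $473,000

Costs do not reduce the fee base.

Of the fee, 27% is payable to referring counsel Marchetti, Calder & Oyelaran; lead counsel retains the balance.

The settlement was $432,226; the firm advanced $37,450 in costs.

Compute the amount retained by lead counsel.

Fee base is the gross recovery, $432,226; costs are reimbursed separately.
First $80,000 at 45% = $36,000.00
Next $41,500 at 36% = $14,940.00
Next $167,000 at 33% = $55,110.00
Remaining $143,726 at 28% = $40,243.28
Fee: $36,000.00 + $14,940.00 + $55,110.00 + $40,243.28 = $146,293.28
Referral share: 27% of $146,293.28 = $39,499.19; lead counsel retains $146,293.28 − $39,499.19 = $106,794.09.

$106,794.09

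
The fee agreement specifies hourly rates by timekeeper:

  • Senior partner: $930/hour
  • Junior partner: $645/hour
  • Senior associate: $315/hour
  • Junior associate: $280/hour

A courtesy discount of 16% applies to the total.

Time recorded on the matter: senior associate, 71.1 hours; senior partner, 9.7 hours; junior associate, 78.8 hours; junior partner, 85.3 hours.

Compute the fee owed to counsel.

$91,140.00

Senior partner: 9.7 × $930 = $9,021.00
Junior partner: 85.3 × $645 = $55,018.50
Senior associate: 71.1 × $315 = $22,396.50
Junior associate: 78.8 × $280 = $22,064.00
Subtotal: $108,500.00
Less 16% discount: −$17,360.00
Total: $108,500.00 − $17,360.00 = $91,140.00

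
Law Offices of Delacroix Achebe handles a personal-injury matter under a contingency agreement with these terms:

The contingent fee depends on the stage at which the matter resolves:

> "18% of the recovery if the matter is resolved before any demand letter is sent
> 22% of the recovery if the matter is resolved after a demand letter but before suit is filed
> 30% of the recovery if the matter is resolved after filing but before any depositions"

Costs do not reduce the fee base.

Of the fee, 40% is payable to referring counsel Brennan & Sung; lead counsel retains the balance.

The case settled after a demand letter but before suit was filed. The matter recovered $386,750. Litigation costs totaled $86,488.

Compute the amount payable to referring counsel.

Fee base is the gross recovery, $386,750; costs are reimbursed separately.
The matter settled after a demand letter but before suit was filed, so the 22% rate applies.
$386,750 × 22% = $85,085.00
Referral share: 40% of $85,085.00 = $34,034.00; lead counsel retains $85,085.00 − $34,034.00 = $51,051.00.

$34,034.00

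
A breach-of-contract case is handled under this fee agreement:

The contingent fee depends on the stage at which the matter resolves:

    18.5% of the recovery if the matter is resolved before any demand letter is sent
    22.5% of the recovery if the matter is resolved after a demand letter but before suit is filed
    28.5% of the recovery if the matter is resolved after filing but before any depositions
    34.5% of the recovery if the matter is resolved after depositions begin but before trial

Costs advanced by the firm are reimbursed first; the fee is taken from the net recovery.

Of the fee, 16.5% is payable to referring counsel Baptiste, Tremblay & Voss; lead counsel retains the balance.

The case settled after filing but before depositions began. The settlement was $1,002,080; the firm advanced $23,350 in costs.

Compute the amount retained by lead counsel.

Fee base (net of costs): $1,002,080 − $23,350 = $978,730
The matter settled after filing but before depositions began, so the 28.5% rate applies.
$978,730 × 28.5% = $278,938.05
Referral share: 16.5% of $278,938.05 = $46,024.78; lead counsel retains $278,938.05 − $46,024.78 = $232,913.27.

$232,913.27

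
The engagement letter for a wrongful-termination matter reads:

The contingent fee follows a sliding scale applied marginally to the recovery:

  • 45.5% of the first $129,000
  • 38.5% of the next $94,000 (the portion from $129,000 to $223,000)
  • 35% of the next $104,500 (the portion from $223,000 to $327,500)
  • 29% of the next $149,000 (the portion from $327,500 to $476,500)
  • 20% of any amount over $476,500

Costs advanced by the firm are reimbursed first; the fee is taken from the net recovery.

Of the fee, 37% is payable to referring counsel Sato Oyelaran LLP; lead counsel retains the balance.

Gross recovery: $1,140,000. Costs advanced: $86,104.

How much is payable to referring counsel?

$107,355.20

Fee base (net of costs): $1,140,000 − $86,104 = $1,053,896
First $129,000 at 45.5% = $58,695.00
Next $94,000 at 38.5% = $36,190.00
Next $104,500 at 35% = $36,575.00
Next $149,000 at 29% = $43,210.00
Remaining $577,396 at 20% = $115,479.20
Fee: $58,695.00 + $36,190.00 + $36,575.00 + $43,210.00 + $115,479.20 = $290,149.20
Referral share: 37% of $290,149.20 = $107,355.20; lead counsel retains $290,149.20 − $107,355.20 = $182,794.00.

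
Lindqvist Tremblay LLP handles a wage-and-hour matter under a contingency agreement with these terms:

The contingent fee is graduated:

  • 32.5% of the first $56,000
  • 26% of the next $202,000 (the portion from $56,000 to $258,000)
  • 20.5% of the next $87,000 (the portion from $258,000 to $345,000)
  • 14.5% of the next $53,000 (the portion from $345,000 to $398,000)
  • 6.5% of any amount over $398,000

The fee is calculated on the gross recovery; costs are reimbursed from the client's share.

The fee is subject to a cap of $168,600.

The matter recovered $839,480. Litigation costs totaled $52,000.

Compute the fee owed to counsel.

Fee base is the gross recovery, $839,480; costs are reimbursed separately.
First $56,000 at 32.5% = $18,200.00
Next $202,000 at 26% = $52,520.00
Next $87,000 at 20.5% = $17,835.00
Next $53,000 at 14.5% = $7,685.00
Remaining $441,480 at 6.5% = $28,696.20
Fee: $18,200.00 + $52,520.00 + $17,835.00 + $7,685.00 + $28,696.20 = $124,936.20
$124,936.20 is under the $168,600 cap.

$124,936.20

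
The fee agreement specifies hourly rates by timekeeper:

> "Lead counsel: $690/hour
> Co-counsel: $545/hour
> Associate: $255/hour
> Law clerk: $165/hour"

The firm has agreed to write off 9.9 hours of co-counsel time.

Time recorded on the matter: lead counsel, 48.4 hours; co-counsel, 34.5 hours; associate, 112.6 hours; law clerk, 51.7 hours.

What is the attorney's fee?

Lead counsel: 48.4 × $690 = $33,396.00
Co-counsel: 34.5 × $545 = $18,802.50
Associate: 112.6 × $255 = $28,713.00
Law clerk: 51.7 × $165 = $8,530.50
Subtotal: $89,442.00
Write-off: 9.9 × $545 = $5,395.50
Total: $89,442.00 − $5,395.50 = $84,046.50

$84,046.50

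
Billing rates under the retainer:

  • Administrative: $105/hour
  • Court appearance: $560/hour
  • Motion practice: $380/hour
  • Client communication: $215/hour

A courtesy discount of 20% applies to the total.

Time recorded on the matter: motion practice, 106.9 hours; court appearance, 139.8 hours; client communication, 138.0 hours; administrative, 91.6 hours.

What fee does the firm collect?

$126,558.40

Administrative: 91.6 × $105 = $9,618.00
Court appearance: 139.8 × $560 = $78,288.00
Motion practice: 106.9 × $380 = $40,622.00
Client communication: 138.0 × $215 = $29,670.00
Subtotal: $158,198.00
Less 20% discount: −$31,639.60
Total: $158,198.00 − $31,639.60 = $126,558.40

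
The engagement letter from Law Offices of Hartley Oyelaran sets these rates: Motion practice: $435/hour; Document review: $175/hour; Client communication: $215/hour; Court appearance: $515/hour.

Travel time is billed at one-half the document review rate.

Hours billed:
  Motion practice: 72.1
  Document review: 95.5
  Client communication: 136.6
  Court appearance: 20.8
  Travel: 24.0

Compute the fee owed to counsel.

Motion practice: 72.1 × $435 = $31,363.50
Document review: 95.5 × $175 = $16,712.50
Client communication: 136.6 × $215 = $29,369.00
Court appearance: 20.8 × $515 = $10,712.00
Subtotal: $31,363.50 + $16,712.50 + $29,369.00 + $10,712.00 = $88,157.00
Travel: 24.0 × ($175 ÷ 2) = 24.0 × $87.50 = $2,100.00
Total: $88,157.00 + $2,100.00 = $90,257.00

$90,257.00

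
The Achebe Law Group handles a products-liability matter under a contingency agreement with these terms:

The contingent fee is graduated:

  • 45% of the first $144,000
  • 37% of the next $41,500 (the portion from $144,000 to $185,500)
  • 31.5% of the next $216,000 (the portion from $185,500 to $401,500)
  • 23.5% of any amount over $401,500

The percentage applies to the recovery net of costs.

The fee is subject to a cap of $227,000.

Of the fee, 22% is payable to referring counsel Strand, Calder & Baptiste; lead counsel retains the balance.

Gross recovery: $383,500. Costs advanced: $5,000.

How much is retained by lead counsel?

Fee base (net of costs): $383,500 − $5,000 = $378,500
First $144,000 at 45% = $64,800.00
Next $41,500 at 37% = $15,355.00
Remaining $193,000 at 31.5% = $60,795.00
Fee: $64,800.00 + $15,355.00 + $60,795.00 = $140,950.00
$140,950.00 is under the $227,000 cap.
Referral share: 22% of $140,950.00 = $31,009.00; lead counsel retains $140,950.00 − $31,009.00 = $109,941.00.

$109,941.00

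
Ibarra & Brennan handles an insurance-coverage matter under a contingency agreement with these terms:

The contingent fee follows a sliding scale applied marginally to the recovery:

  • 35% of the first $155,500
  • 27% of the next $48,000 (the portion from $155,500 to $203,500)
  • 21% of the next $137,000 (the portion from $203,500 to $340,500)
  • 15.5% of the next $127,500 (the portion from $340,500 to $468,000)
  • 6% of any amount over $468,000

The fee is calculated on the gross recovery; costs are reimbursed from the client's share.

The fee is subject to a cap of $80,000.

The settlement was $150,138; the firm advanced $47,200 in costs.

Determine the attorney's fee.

$52,548.30

Fee base is the gross recovery, $150,138; costs are reimbursed separately.
First $150,138 at 35% = $52,548.30
$52,548.30 is under the $80,000 cap.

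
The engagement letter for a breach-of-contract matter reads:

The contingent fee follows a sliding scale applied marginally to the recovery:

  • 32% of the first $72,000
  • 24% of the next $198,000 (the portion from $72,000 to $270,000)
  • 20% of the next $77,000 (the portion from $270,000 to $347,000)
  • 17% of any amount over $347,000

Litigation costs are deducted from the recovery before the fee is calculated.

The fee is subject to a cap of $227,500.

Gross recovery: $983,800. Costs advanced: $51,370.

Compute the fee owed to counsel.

Fee base (net of costs): $983,800 − $51,370 = $932,430
First $72,000 at 32% = $23,040.00
Next $198,000 at 24% = $47,520.00
Next $77,000 at 20% = $15,400.00
Remaining $585,430 at 17% = $99,523.10
Fee: $23,040.00 + $47,520.00 + $15,400.00 + $99,523.10 = $185,483.10
$185,483.10 is under the $227,500 cap.

$185,483.10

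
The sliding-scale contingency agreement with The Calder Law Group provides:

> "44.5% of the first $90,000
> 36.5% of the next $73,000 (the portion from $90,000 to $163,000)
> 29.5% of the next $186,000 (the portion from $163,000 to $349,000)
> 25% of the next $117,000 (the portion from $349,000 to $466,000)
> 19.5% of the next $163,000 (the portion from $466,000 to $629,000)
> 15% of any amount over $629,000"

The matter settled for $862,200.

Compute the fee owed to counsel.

First $90,000 at 44.5% = $40,050.00
Next $73,000 at 36.5% = $26,645.00
Next $186,000 at 29.5% = $54,870.00
Next $117,000 at 25% = $29,250.00
Next $163,000 at 19.5% = $31,785.00
Remaining $233,200 at 15% = $34,980.00
Fee: $40,050.00 + $26,645.00 + $54,870.00 + $29,250.00 + $31,785.00 + $34,980.00 = $217,580.00

$217,580.00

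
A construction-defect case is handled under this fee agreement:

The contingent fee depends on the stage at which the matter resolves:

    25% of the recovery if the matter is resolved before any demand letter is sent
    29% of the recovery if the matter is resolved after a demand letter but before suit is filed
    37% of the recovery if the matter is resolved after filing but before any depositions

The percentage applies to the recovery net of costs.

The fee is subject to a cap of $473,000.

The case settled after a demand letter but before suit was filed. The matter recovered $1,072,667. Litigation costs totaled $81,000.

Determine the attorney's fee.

$287,583.43

Fee base (net of costs): $1,072,667 − $81,000 = $991,667
The matter settled after a demand letter but before suit was filed, so the 29% rate applies.
$991,667 × 29% = $287,583.43
$287,583.43 is under the $473,000 cap.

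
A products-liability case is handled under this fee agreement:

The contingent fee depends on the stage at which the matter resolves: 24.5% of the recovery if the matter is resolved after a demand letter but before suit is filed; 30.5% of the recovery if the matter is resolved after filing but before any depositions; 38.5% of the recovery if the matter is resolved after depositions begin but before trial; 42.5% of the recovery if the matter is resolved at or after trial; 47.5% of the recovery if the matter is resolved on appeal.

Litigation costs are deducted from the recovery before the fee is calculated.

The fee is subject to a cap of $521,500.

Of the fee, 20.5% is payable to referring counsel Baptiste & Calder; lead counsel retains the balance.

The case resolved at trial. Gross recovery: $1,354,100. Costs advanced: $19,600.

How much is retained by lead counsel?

Fee base (net of costs): $1,354,100 − $19,600 = $1,334,500
The matter resolved at trial, so the 42.5% rate applies.
$1,334,500 × 42.5% = $567,162.50
$567,162.50 exceeds the $521,500 cap, so the fee is capped at $521,500.00.
Referral share: 20.5% of $521,500.00 = $106,907.50; lead counsel retains $521,500.00 − $106,907.50 = $414,592.50.

$414,592.50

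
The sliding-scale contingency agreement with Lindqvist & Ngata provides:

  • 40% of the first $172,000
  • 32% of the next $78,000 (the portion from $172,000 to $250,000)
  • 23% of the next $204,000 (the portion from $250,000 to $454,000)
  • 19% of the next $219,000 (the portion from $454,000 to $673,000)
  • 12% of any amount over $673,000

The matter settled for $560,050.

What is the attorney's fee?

First $172,000 at 40% = $68,800.00
Next $78,000 at 32% = $24,960.00
Next $204,000 at 23% = $46,920.00
Remaining $106,050 at 19% = $20,149.50
Fee: $68,800.00 + $24,960.00 + $46,920.00 + $20,149.50 = $160,829.50

$160,829.50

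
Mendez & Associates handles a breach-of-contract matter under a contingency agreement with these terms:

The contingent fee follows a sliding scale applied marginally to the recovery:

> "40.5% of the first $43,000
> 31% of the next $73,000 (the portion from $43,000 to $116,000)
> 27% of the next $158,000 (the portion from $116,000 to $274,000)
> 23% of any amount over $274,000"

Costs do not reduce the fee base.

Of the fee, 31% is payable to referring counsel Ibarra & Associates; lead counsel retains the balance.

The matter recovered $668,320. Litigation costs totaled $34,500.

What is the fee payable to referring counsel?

Fee base is the gross recovery, $668,320; costs are reimbursed separately.
First $43,000 at 40.5% = $17,415.00
Next $73,000 at 31% = $22,630.00
Next $158,000 at 27% = $42,660.00
Remaining $394,320 at 23% = $90,693.60
Fee: $17,415.00 + $22,630.00 + $42,660.00 + $90,693.60 = $173,398.60
Referral share: 31% of $173,398.60 = $53,753.57; lead counsel retains $173,398.60 − $53,753.57 = $119,645.03.

$53,753.57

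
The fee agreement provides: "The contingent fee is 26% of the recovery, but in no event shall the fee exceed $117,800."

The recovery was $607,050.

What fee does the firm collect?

$117,800.00

26% of $607,050 = $157,833.00
That exceeds the $117,800 cap, so the fee is capped at $117,800.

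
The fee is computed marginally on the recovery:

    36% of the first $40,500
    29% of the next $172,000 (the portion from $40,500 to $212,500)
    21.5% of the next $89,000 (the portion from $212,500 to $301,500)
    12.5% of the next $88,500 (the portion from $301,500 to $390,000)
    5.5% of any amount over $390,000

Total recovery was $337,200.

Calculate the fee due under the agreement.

$88,057.50

First $40,500 at 36% = $14,580.00
Next $172,000 at 29% = $49,880.00
Next $89,000 at 21.5% = $19,135.00
Remaining $35,700 at 12.5% = $4,462.50
Fee: $14,580.00 + $49,880.00 + $19,135.00 + $4,462.50 = $88,057.50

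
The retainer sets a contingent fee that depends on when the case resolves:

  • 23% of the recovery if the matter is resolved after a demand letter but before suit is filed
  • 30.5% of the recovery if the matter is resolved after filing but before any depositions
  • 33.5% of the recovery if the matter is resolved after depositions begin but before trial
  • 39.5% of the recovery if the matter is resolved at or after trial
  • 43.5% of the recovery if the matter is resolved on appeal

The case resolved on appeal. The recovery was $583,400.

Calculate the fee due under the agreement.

$253,779.00

The matter resolved on appeal, so the 43.5% rate applies.
$583,400 × 43.5% = $253,779.00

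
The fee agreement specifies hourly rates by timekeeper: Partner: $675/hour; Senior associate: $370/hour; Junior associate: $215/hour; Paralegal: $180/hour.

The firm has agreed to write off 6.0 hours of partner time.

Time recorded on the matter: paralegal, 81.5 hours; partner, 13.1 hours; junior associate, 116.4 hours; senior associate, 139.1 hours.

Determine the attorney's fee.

Partner: 13.1 × $675 = $8,842.50
Senior associate: 139.1 × $370 = $51,467.00
Junior associate: 116.4 × $215 = $25,026.00
Paralegal: 81.5 × $180 = $14,670.00
Subtotal: $100,005.50
Write-off: 6.0 × $675 = $4,050.00
Total: $100,005.50 − $4,050.00 = $95,955.50

$95,955.50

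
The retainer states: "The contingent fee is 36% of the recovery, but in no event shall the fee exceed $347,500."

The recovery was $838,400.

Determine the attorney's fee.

36% of $838,400 = $301,824.00
That is under the $347,500 cap.

$301,824.00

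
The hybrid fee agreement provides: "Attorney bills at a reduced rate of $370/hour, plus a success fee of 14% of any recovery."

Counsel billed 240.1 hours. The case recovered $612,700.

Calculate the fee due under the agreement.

$174,615.00

Hourly: 240.1 × $370 = $88,837.00
Success fee: 14% of $612,700 = $85,778.00
Total: $88,837.00 + $85,778.00 = $174,615.00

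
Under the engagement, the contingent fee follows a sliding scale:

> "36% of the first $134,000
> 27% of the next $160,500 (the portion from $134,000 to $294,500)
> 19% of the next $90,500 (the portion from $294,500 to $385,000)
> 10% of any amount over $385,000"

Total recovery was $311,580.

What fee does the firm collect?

$94,820.20

First $134,000 at 36% = $48,240.00
Next $160,500 at 27% = $43,335.00
Remaining $17,080 at 19% = $3,245.20
Fee: $48,240.00 + $43,335.00 + $3,245.20 = $94,820.20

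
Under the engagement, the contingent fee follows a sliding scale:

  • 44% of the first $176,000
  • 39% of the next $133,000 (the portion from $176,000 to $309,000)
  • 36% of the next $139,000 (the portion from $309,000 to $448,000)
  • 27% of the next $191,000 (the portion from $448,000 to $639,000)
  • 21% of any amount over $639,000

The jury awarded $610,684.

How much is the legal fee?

$223,274.68

First $176,000 at 44% = $77,440.00
Next $133,000 at 39% = $51,870.00
Next $139,000 at 36% = $50,040.00
Remaining $162,684 at 27% = $43,924.68
Fee: $77,440.00 + $51,870.00 + $50,040.00 + $43,924.68 = $223,274.68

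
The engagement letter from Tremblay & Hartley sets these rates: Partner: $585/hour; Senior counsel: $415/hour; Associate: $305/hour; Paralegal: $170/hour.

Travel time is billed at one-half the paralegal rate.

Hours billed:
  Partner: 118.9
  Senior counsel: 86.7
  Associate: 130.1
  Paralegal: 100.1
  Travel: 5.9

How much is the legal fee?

$162,736.00

Partner: 118.9 × $585 = $69,556.50
Senior counsel: 86.7 × $415 = $35,980.50
Associate: 130.1 × $305 = $39,680.50
Paralegal: 100.1 × $170 = $17,017.00
Subtotal: $69,556.50 + $35,980.50 + $39,680.50 + $17,017.00 = $162,234.50
Travel: 5.9 × ($170 ÷ 2) = 5.9 × $85.00 = $501.50
Total: $162,234.50 + $501.50 = $162,736.00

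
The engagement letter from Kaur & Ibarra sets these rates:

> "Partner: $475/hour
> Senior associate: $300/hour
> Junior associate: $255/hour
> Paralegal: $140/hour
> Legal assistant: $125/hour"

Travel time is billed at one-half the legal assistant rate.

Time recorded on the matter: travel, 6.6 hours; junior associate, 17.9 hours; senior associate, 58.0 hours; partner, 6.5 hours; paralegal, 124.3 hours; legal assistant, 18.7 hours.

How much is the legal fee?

Partner: 6.5 × $475 = $3,087.50
Senior associate: 58.0 × $300 = $17,400.00
Junior associate: 17.9 × $255 = $4,564.50
Paralegal: 124.3 × $140 = $17,402.00
Legal assistant: 18.7 × $125 = $2,337.50
Subtotal: $3,087.50 + $17,400.00 + $4,564.50 + $17,402.00 + $2,337.50 = $44,791.50
Travel: 6.6 × ($125 ÷ 2) = 6.6 × $62.50 = $412.50
Total: $44,791.50 + $412.50 = $45,204.00

$45,204.00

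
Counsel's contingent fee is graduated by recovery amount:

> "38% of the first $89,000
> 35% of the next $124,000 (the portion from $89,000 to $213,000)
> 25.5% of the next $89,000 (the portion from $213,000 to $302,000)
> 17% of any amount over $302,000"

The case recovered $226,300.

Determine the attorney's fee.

First $89,000 at 38% = $33,820.00
Next $124,000 at 35% = $43,400.00
Remaining $13,300 at 25.5% = $3,391.50
Fee: $33,820.00 + $43,400.00 + $3,391.50 = $80,611.50

$80,611.50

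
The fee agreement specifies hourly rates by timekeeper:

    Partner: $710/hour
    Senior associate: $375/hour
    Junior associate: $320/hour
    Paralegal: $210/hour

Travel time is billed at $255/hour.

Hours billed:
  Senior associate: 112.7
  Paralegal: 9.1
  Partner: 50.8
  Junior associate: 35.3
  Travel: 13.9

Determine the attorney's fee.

$95,082.00

Partner: 50.8 × $710 = $36,068.00
Senior associate: 112.7 × $375 = $42,262.50
Junior associate: 35.3 × $320 = $11,296.00
Paralegal: 9.1 × $210 = $1,911.00
Subtotal: $36,068.00 + $42,262.50 + $11,296.00 + $1,911.00 = $91,537.50
Travel: 13.9 × $255 = $3,544.50
Total: $91,537.50 + $3,544.50 = $95,082.00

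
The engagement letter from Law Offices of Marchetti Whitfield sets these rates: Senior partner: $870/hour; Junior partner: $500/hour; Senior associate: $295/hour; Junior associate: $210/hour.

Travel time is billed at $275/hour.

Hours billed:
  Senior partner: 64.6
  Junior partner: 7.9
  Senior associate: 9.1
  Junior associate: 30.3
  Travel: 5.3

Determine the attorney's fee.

Senior partner: 64.6 × $870 = $56,202.00
Junior partner: 7.9 × $500 = $3,950.00
Senior associate: 9.1 × $295 = $2,684.50
Junior associate: 30.3 × $210 = $6,363.00
Subtotal: $56,202.00 + $3,950.00 + $2,684.50 + $6,363.00 = $69,199.50
Travel: 5.3 × $275 = $1,457.50
Total: $69,199.50 + $1,457.50 = $70,657.00

$70,657.00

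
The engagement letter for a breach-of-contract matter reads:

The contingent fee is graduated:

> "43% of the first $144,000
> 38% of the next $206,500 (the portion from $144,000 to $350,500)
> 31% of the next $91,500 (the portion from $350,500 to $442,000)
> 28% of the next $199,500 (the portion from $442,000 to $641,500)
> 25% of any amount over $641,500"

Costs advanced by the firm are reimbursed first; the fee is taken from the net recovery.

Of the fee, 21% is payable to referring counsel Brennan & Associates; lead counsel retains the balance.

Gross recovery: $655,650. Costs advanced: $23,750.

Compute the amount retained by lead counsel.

$175,322.33

Fee base (net of costs): $655,650 − $23,750 = $631,900
First $144,000 at 43% = $61,920.00
Next $206,500 at 38% = $78,470.00
Next $91,500 at 31% = $28,365.00
Remaining $189,900 at 28% = $53,172.00
Fee: $61,920.00 + $78,470.00 + $28,365.00 + $53,172.00 = $221,927.00
Referral share: 21% of $221,927.00 = $46,604.67; lead counsel retains $221,927.00 − $46,604.67 = $175,322.33.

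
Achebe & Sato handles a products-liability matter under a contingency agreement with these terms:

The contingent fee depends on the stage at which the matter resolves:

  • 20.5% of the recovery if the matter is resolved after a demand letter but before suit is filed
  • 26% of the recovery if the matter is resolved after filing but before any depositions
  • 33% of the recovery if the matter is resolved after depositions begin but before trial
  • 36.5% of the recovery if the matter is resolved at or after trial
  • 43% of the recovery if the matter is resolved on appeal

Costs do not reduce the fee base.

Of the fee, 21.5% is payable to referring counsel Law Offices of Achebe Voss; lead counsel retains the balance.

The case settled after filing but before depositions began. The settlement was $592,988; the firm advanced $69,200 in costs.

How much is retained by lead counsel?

Fee base is the gross recovery, $592,988; costs are reimbursed separately.
The matter settled after filing but before depositions began, so the 26% rate applies.
$592,988 × 26% = $154,176.88
Referral share: 21.5% of $154,176.88 = $33,148.03; lead counsel retains $154,176.88 − $33,148.03 = $121,028.85.

$121,028.85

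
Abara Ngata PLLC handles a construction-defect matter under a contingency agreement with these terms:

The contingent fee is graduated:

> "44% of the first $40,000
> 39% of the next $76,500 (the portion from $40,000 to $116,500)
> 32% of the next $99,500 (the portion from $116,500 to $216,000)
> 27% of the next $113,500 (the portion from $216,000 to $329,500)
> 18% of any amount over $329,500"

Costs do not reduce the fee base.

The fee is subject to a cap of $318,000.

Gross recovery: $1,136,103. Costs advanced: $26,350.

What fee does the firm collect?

$255,108.54

Fee base is the gross recovery, $1,136,103; costs are reimbursed separately.
First $40,000 at 44% = $17,600.00
Next $76,500 at 39% = $29,835.00
Next $99,500 at 32% = $31,840.00
Next $113,500 at 27% = $30,645.00
Remaining $806,603 at 18% = $145,188.54
Fee: $17,600.00 + $29,835.00 + $31,840.00 + $30,645.00 + $145,188.54 = $255,108.54
$255,108.54 is under the $318,000 cap.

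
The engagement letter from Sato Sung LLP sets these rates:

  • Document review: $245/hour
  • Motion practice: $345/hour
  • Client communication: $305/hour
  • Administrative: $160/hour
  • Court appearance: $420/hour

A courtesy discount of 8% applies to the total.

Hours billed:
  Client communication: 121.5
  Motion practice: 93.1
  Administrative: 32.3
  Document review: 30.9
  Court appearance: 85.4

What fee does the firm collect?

Document review: 30.9 × $245 = $7,570.50
Motion practice: 93.1 × $345 = $32,119.50
Client communication: 121.5 × $305 = $37,057.50
Administrative: 32.3 × $160 = $5,168.00
Court appearance: 85.4 × $420 = $35,868.00
Subtotal: $117,783.50
Less 8% discount: −$9,422.68
Total: $117,783.50 − $9,422.68 = $108,360.82

$108,360.82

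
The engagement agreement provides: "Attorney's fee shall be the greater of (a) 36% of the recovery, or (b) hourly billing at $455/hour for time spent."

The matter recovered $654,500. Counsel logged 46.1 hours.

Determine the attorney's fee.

(a) 36% of $654,500 = $235,620.00
(b) 46.1 × $455 = $20,975.50
The greater is (a): $235,620.00.

$235,620.00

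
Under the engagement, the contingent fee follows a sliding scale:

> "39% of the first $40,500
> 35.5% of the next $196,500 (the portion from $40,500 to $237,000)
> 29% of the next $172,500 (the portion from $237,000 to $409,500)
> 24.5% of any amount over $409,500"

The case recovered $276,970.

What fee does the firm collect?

$97,143.80

First $40,500 at 39% = $15,795.00
Next $196,500 at 35.5% = $69,757.50
Remaining $39,970 at 29% = $11,591.30
Fee: $15,795.00 + $69,757.50 + $11,591.30 = $97,143.80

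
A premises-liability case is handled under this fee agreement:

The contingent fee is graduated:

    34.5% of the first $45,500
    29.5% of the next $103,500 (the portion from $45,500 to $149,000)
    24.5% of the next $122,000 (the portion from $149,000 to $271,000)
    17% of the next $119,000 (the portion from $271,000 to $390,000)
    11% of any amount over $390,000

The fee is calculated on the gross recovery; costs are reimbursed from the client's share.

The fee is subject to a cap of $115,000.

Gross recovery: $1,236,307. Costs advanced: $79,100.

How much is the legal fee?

$115,000.00

Fee base is the gross recovery, $1,236,307; costs are reimbursed separately.
First $45,500 at 34.5% = $15,697.50
Next $103,500 at 29.5% = $30,532.50
Next $122,000 at 24.5% = $29,890.00
Next $119,000 at 17% = $20,230.00
Remaining $846,307 at 11% = $93,093.77
Fee: $15,697.50 + $30,532.50 + $29,890.00 + $20,230.00 + $93,093.77 = $189,443.77
$189,443.77 exceeds the $115,000 cap, so the fee is capped at $115,000.00.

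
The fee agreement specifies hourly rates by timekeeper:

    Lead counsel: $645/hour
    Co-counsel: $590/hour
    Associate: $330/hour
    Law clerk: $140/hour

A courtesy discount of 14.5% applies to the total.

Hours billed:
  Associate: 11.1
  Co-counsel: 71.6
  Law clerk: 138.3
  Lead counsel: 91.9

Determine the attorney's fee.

Lead counsel: 91.9 × $645 = $59,275.50
Co-counsel: 71.6 × $590 = $42,244.00
Associate: 11.1 × $330 = $3,663.00
Law clerk: 138.3 × $140 = $19,362.00
Subtotal: $124,544.50
Less 14.5% discount: −$18,058.95
Total: $124,544.50 − $18,058.95 = $106,485.55

$106,485.55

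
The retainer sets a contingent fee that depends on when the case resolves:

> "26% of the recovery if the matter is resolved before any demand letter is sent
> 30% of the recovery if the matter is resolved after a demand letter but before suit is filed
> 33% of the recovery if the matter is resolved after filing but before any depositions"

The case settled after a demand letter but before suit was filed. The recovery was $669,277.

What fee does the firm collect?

$200,783.10

The matter settled after a demand letter but before suit was filed, so the 30% rate applies.
$669,277 × 30% = $200,783.10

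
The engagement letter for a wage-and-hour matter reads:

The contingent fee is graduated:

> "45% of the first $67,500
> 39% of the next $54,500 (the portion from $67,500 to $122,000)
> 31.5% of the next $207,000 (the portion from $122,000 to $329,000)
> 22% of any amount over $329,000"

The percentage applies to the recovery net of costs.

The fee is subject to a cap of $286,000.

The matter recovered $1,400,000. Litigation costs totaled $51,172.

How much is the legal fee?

$286,000.00

Fee base (net of costs): $1,400,000 − $51,172 = $1,348,828
First $67,500 at 45% = $30,375.00
Next $54,500 at 39% = $21,255.00
Next $207,000 at 31.5% = $65,205.00
Remaining $1,019,828 at 22% = $224,362.16
Fee: $30,375.00 + $21,255.00 + $65,205.00 + $224,362.16 = $341,197.16
$341,197.16 exceeds the $286,000 cap, so the fee is capped at $286,000.00.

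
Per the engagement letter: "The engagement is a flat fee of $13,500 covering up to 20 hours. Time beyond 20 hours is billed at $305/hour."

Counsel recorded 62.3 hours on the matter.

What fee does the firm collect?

Flat fee: $13,500.00
Excess hours: 62.3 − 20 = 42.3
Overrun: 42.3 × $305 = $12,901.50
Total: $13,500.00 + $12,901.50 = $26,401.50

$26,401.50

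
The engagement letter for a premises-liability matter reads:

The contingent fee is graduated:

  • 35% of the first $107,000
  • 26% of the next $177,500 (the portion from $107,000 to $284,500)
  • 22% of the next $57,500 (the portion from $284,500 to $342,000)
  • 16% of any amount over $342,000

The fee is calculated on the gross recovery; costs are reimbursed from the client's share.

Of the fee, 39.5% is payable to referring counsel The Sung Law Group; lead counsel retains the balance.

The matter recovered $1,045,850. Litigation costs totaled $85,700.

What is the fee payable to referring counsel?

$82,502.07

Fee base is the gross recovery, $1,045,850; costs are reimbursed separately.
First $107,000 at 35% = $37,450.00
Next $177,500 at 26% = $46,150.00
Next $57,500 at 22% = $12,650.00
Remaining $703,850 at 16% = $112,616.00
Fee: $37,450.00 + $46,150.00 + $12,650.00 + $112,616.00 = $208,866.00
Referral share: 39.5% of $208,866.00 = $82,502.07; lead counsel retains $208,866.00 − $82,502.07 = $126,363.93.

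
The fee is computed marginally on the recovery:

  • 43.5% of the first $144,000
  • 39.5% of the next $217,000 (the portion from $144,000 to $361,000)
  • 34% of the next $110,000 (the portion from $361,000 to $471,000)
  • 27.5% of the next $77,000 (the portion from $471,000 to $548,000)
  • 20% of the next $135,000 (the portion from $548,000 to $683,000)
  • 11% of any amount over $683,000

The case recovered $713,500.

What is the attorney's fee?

First $144,000 at 43.5% = $62,640.00
Next $217,000 at 39.5% = $85,715.00
Next $110,000 at 34% = $37,400.00
Next $77,000 at 27.5% = $21,175.00
Next $135,000 at 20% = $27,000.00
Remaining $30,500 at 11% = $3,355.00
Fee: $62,640.00 + $85,715.00 + $37,400.00 + $21,175.00 + $27,000.00 + $3,355.00 = $237,285.00

$237,285.00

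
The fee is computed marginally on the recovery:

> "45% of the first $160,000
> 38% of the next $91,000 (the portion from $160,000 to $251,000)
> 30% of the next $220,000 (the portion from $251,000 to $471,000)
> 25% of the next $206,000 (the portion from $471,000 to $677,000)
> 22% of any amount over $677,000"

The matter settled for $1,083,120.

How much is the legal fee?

$313,426.40

First $160,000 at 45% = $72,000.00
Next $91,000 at 38% = $34,580.00
Next $220,000 at 30% = $66,000.00
Next $206,000 at 25% = $51,500.00
Remaining $406,120 at 22% = $89,346.40
Fee: $72,000.00 + $34,580.00 + $66,000.00 + $51,500.00 + $89,346.40 = $313,426.40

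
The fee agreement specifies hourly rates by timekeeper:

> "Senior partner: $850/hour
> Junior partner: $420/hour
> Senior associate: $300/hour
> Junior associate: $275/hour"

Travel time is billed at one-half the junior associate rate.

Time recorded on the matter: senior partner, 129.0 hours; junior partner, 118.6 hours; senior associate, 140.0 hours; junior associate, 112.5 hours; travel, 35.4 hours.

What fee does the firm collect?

Senior partner: 129.0 × $850 = $109,650.00
Junior partner: 118.6 × $420 = $49,812.00
Senior associate: 140.0 × $300 = $42,000.00
Junior associate: 112.5 × $275 = $30,937.50
Subtotal: $109,650.00 + $49,812.00 + $42,000.00 + $30,937.50 = $232,399.50
Travel: 35.4 × ($275 ÷ 2) = 35.4 × $137.50 = $4,867.50
Total: $232,399.50 + $4,867.50 = $237,267.00

$237,267.00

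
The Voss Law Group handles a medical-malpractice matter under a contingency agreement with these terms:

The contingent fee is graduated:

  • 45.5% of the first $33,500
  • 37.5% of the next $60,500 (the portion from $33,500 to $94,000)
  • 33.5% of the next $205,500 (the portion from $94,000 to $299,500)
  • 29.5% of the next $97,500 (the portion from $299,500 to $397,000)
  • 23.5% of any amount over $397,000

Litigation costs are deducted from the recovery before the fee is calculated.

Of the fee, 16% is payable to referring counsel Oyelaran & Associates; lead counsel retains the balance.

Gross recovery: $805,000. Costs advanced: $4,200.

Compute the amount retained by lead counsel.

$193,559.52

Fee base (net of costs): $805,000 − $4,200 = $800,800
First $33,500 at 45.5% = $15,242.50
Next $60,500 at 37.5% = $22,687.50
Next $205,500 at 33.5% = $68,842.50
Next $97,500 at 29.5% = $28,762.50
Remaining $403,800 at 23.5% = $94,893.00
Fee: $15,242.50 + $22,687.50 + $68,842.50 + $28,762.50 + $94,893.00 = $230,428.00
Referral share: 16% of $230,428.00 = $36,868.48; lead counsel retains $230,428.00 − $36,868.48 = $193,559.52.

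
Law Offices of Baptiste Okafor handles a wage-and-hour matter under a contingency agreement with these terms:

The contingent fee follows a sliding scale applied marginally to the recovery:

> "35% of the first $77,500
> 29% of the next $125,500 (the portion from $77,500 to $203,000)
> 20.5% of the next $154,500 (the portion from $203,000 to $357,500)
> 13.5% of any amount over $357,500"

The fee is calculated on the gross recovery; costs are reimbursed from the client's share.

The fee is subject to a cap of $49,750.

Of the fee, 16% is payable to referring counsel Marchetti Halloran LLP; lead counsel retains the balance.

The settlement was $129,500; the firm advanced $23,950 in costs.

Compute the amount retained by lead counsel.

Fee base is the gross recovery, $129,500; costs are reimbursed separately.
First $77,500 at 35% = $27,125.00
Remaining $52,000 at 29% = $15,080.00
Fee: $27,125.00 + $15,080.00 = $42,205.00
$42,205.00 is under the $49,750 cap.
Referral share: 16% of $42,205.00 = $6,752.80; lead counsel retains $42,205.00 − $6,752.80 = $35,452.20.

$35,452.20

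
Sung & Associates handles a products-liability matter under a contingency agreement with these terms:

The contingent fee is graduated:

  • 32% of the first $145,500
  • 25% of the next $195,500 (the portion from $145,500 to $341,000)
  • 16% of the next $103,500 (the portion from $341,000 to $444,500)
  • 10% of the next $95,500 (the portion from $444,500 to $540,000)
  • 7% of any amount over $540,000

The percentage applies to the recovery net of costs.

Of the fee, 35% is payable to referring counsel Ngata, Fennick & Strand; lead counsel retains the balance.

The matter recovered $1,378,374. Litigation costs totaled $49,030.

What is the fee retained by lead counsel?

$114,919.40

Fee base (net of costs): $1,378,374 − $49,030 = $1,329,344
First $145,500 at 32% = $46,560.00
Next $195,500 at 25% = $48,875.00
Next $103,500 at 16% = $16,560.00
Next $95,500 at 10% = $9,550.00
Remaining $789,344 at 7% = $55,254.08
Fee: $46,560.00 + $48,875.00 + $16,560.00 + $9,550.00 + $55,254.08 = $176,799.08
Referral share: 35% of $176,799.08 = $61,879.68; lead counsel retains $176,799.08 − $61,879.68 = $114,919.40.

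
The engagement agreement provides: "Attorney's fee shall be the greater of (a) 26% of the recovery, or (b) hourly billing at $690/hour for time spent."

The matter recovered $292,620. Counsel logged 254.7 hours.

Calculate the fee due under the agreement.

$175,743.00

(a) 26% of $292,620 = $76,081.20
(b) 254.7 × $690 = $175,743.00
The greater is (b): $175,743.00.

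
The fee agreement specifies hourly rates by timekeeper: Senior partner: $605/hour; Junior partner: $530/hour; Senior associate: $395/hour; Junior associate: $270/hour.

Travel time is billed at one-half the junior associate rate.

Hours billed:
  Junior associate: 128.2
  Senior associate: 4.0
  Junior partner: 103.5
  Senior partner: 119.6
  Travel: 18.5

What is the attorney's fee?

$165,904.50

Senior partner: 119.6 × $605 = $72,358.00
Junior partner: 103.5 × $530 = $54,855.00
Senior associate: 4.0 × $395 = $1,580.00
Junior associate: 128.2 × $270 = $34,614.00
Subtotal: $72,358.00 + $54,855.00 + $1,580.00 + $34,614.00 = $163,407.00
Travel: 18.5 × ($270 ÷ 2) = 18.5 × $135.00 = $2,497.50
Total: $163,407.00 + $2,497.50 = $165,904.50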